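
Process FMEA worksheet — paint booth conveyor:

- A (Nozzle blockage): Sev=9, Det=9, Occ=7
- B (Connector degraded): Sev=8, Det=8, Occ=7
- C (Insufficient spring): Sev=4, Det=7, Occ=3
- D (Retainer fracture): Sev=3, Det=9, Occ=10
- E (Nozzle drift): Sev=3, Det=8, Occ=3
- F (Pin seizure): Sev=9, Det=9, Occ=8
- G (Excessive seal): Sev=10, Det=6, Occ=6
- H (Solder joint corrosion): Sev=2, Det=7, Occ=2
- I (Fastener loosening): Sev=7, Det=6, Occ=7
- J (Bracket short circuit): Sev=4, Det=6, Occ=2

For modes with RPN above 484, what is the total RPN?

RPN = Severity × Occurrence × Detection:
  A: 9 × 7 × 9 = 567
  B: 8 × 7 × 8 = 448
  C: 4 × 3 × 7 = 84
  D: 3 × 10 × 9 = 270
  E: 3 × 3 × 8 = 72
  F: 9 × 8 × 9 = 648
  G: 10 × 6 × 6 = 360
  H: 2 × 2 × 7 = 28
  I: 7 × 7 × 6 = 294
  J: 4 × 2 × 6 = 48
RPN > 484: A (567), F (648).
Sum: 567 + 648 = 1215.

1215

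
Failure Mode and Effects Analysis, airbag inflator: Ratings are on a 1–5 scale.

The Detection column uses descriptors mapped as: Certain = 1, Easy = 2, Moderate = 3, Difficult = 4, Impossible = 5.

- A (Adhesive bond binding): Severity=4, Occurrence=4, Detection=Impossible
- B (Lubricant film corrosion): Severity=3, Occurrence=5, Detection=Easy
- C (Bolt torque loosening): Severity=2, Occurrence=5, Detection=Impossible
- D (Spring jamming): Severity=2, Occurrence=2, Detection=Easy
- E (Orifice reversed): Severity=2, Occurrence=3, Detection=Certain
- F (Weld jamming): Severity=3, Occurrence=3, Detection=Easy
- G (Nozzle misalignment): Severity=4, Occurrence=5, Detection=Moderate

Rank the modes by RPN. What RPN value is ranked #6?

8

RPN = Severity × Occurrence × Detection:
  A: 4 × 4 × 5 = 80
  B: 3 × 5 × 2 = 30
  C: 2 × 5 × 5 = 50
  D: 2 × 2 × 2 = 8
  E: 2 × 3 × 1 = 6
  F: 3 × 3 × 2 = 18
  G: 4 × 5 × 3 = 60
Sorted descending: 80, 60, 50, 30, 18, 8, 6.
The sixth-highest RPN is 8 (D).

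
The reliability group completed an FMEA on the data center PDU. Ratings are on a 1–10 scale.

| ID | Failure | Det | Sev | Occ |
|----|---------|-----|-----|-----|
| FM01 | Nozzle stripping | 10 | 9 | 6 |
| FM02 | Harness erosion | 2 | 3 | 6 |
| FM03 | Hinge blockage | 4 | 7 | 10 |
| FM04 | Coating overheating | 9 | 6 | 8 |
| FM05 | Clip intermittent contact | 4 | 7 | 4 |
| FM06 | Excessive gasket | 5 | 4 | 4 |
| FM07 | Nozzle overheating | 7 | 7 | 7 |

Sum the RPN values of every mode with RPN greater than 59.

1787

RPN = Severity × Occurrence × Detection:
  FM01: 9 × 6 × 10 = 540
  FM02: 3 × 6 × 2 = 36
  FM03: 7 × 10 × 4 = 280
  FM04: 6 × 8 × 9 = 432
  FM05: 7 × 4 × 4 = 112
  FM06: 4 × 4 × 5 = 80
  FM07: 7 × 7 × 7 = 343
RPN > 59: FM01 (540), FM03 (280), FM04 (432), FM05 (112), FM06 (80), FM07 (343).
Sum: 540 + 280 + 432 + 112 + 80 + 343 = 1787.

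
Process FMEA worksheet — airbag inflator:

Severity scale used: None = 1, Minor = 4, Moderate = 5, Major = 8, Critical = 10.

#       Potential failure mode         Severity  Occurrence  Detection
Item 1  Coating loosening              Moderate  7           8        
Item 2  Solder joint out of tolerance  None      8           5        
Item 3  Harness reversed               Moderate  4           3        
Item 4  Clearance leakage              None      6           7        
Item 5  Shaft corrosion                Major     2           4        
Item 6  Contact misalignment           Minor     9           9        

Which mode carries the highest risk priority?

RPN = Severity × Occurrence × Detection:
  Item 1: 5 × 7 × 8 = 280
  Item 2: 1 × 8 × 5 = 40
  Item 3: 5 × 4 × 3 = 60
  Item 4: 1 × 6 × 7 = 42
  Item 5: 8 × 2 × 4 = 64
  Item 6: 4 × 9 × 9 = 324
Highest RPN is 324 → Item 6.

Item 6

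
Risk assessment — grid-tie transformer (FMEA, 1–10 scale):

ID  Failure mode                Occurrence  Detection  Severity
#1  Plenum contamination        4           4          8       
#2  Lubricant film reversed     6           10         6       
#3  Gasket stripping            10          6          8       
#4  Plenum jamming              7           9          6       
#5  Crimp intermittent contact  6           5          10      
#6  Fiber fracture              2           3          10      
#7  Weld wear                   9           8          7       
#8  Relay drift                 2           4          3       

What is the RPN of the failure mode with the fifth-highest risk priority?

300

RPN = Severity × Occurrence × Detection:
  #1: 8 × 4 × 4 = 128
  #2: 6 × 6 × 10 = 360
  #3: 8 × 10 × 6 = 480
  #4: 6 × 7 × 9 = 378
  #5: 10 × 6 × 5 = 300
  #6: 10 × 2 × 3 = 60
  #7: 7 × 9 × 8 = 504
  #8: 3 × 2 × 4 = 24
Sorted descending: 504, 480, 378, 360, 300, 128, 60, 24.
The fifth-highest RPN is 300 (#5).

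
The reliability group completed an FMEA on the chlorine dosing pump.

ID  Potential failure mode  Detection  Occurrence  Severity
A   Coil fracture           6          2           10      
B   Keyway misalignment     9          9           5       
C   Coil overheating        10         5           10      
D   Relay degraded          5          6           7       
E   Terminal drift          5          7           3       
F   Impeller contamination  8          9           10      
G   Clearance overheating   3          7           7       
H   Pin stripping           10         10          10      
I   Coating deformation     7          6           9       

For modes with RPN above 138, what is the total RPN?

3360

RPN = Severity × Occurrence × Detection:
  A: 10 × 2 × 6 = 120
  B: 5 × 9 × 9 = 405
  C: 10 × 5 × 10 = 500
  D: 7 × 6 × 5 = 210
  E: 3 × 7 × 5 = 105
  F: 10 × 9 × 8 = 720
  G: 7 × 7 × 3 = 147
  H: 10 × 10 × 10 = 1000
  I: 9 × 6 × 7 = 378
RPN > 138: B (405), C (500), D (210), F (720), G (147), H (1000), I (378).
Sum: 405 + 500 + 210 + 720 + 147 + 1000 + 378 = 3360.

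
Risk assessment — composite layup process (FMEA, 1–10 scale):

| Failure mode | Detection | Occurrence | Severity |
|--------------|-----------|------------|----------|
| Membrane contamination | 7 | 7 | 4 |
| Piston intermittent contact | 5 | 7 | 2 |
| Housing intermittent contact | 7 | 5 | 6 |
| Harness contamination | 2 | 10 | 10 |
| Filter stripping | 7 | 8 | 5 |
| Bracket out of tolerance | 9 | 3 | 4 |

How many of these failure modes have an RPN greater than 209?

2

RPN = Severity × Occurrence × Detection:
  Membrane contamination: 4 × 7 × 7 = 196
  Piston intermittent contact: 2 × 7 × 5 = 70
  Housing intermittent contact: 6 × 5 × 7 = 210
  Harness contamination: 10 × 10 × 2 = 200
  Filter stripping: 5 × 8 × 7 = 280
  Bracket out of tolerance: 4 × 3 × 9 = 108
Modes with RPN > 209: Housing intermittent contact (210), Filter stripping (280) → 2.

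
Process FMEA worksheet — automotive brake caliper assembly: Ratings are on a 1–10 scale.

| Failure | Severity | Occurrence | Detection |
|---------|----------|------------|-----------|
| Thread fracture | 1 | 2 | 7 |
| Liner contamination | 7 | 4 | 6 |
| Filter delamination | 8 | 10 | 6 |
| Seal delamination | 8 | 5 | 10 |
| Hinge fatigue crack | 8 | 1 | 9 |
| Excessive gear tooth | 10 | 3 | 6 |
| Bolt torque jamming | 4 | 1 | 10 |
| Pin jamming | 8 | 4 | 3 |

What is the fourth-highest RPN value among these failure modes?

168

RPN = Severity × Occurrence × Detection:
  Thread fracture: 1 × 2 × 7 = 14
  Liner contamination: 7 × 4 × 6 = 168
  Filter delamination: 8 × 10 × 6 = 480
  Seal delamination: 8 × 5 × 10 = 400
  Hinge fatigue crack: 8 × 1 × 9 = 72
  Excessive gear tooth: 10 × 3 × 6 = 180
  Bolt torque jamming: 4 × 1 × 10 = 40
  Pin jamming: 8 × 4 × 3 = 96
Sorted descending: 480, 400, 180, 168, 96, 72, 40, 14.
The fourth-highest RPN is 168 (Liner contamination).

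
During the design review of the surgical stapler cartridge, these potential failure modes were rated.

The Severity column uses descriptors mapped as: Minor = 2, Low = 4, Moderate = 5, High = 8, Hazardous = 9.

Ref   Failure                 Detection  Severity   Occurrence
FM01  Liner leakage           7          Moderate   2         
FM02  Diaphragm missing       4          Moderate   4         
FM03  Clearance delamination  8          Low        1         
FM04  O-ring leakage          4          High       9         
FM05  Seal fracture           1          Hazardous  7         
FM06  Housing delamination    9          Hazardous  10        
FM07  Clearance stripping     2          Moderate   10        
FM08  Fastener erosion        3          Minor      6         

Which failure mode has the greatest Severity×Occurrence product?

Criticality = Severity × Occurrence:
  FM01: 5 × 2 = 10
  FM02: 5 × 4 = 20
  FM03: 4 × 1 = 4
  FM04: 8 × 9 = 72
  FM05: 9 × 7 = 63
  FM06: 9 × 10 = 90
  FM07: 5 × 10 = 50
  FM08: 2 × 6 = 12
Highest criticality is 90 → FM06.

FM06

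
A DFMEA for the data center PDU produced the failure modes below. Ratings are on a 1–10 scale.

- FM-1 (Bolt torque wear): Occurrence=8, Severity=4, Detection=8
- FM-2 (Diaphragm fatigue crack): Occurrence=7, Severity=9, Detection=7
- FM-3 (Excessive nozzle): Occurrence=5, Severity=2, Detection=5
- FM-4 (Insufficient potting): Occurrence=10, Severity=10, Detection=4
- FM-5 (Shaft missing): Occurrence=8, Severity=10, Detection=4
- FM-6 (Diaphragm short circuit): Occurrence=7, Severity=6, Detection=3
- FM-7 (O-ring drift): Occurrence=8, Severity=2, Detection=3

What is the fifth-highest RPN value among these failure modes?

RPN = Severity × Occurrence × Detection:
  FM-1: 4 × 8 × 8 = 256
  FM-2: 9 × 7 × 7 = 441
  FM-3: 2 × 5 × 5 = 50
  FM-4: 10 × 10 × 4 = 400
  FM-5: 10 × 8 × 4 = 320
  FM-6: 6 × 7 × 3 = 126
  FM-7: 2 × 8 × 3 = 48
Sorted descending: 441, 400, 320, 256, 126, 50, 48.
The fifth-highest RPN is 126 (FM-6).

126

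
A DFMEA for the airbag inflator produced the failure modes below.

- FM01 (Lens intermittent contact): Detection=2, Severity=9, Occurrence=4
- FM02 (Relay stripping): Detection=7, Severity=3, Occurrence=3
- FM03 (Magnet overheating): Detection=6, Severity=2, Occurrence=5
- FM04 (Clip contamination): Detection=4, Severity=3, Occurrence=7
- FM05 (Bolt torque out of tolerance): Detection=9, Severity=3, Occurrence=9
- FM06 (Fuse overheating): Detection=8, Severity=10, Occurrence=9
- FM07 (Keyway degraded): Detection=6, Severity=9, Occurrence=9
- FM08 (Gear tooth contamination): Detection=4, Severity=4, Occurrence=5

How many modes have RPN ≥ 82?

4

RPN = Severity × Occurrence × Detection:
  FM01: 9 × 4 × 2 = 72
  FM02: 3 × 3 × 7 = 63
  FM03: 2 × 5 × 6 = 60
  FM04: 3 × 7 × 4 = 84
  FM05: 3 × 9 × 9 = 243
  FM06: 10 × 9 × 8 = 720
  FM07: 9 × 9 × 6 = 486
  FM08: 4 × 5 × 4 = 80
Modes with RPN ≥ 82: FM04 (84), FM05 (243), FM06 (720), FM07 (486) → 4.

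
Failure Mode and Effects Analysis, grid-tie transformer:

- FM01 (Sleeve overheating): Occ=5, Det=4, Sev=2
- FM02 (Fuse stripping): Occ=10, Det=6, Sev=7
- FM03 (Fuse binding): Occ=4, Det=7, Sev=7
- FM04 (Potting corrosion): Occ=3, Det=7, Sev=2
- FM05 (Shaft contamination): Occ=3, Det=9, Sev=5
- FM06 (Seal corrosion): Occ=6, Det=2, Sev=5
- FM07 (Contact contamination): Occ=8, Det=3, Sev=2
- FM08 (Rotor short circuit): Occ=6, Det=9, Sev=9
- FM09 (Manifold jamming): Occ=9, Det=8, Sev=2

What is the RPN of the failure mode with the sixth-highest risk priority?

60

RPN = Severity × Occurrence × Detection:
  FM01: 2 × 5 × 4 = 40
  FM02: 7 × 10 × 6 = 420
  FM03: 7 × 4 × 7 = 196
  FM04: 2 × 3 × 7 = 42
  FM05: 5 × 3 × 9 = 135
  FM06: 5 × 6 × 2 = 60
  FM07: 2 × 8 × 3 = 48
  FM08: 9 × 6 × 9 = 486
  FM09: 2 × 9 × 8 = 144
Sorted descending: 486, 420, 196, 144, 135, 60, 48, 42, 40.
The sixth-highest RPN is 60 (FM06).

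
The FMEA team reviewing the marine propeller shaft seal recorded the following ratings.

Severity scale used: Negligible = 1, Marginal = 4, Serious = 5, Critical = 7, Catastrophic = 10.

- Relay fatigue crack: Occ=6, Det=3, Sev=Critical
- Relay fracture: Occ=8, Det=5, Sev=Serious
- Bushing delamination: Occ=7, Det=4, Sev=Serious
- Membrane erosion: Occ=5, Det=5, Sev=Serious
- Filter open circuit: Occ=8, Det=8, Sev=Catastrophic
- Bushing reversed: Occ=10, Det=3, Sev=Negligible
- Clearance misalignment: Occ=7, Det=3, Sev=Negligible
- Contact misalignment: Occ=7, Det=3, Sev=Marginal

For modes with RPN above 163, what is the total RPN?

840

RPN = Severity × Occurrence × Detection:
  Relay fatigue crack: 7 × 6 × 3 = 126
  Relay fracture: 5 × 8 × 5 = 200
  Bushing delamination: 5 × 7 × 4 = 140
  Membrane erosion: 5 × 5 × 5 = 125
  Filter open circuit: 10 × 8 × 8 = 640
  Bushing reversed: 1 × 10 × 3 = 30
  Clearance misalignment: 1 × 7 × 3 = 21
  Contact misalignment: 4 × 7 × 3 = 84
RPN > 163: Relay fracture (200), Filter open circuit (640).
Sum: 200 + 640 = 840.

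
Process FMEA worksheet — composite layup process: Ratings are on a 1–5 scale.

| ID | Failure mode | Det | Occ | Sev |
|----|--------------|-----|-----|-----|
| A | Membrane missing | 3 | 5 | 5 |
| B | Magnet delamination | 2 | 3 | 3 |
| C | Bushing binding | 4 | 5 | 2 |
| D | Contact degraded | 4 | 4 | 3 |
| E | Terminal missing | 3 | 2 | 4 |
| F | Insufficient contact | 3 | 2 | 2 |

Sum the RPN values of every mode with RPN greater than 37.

RPN = Severity × Occurrence × Detection:
  A: 5 × 5 × 3 = 75
  B: 3 × 3 × 2 = 18
  C: 2 × 5 × 4 = 40
  D: 3 × 4 × 4 = 48
  E: 4 × 2 × 3 = 24
  F: 2 × 2 × 3 = 12
RPN > 37: A (75), C (40), D (48).
Sum: 75 + 40 + 48 = 163.

163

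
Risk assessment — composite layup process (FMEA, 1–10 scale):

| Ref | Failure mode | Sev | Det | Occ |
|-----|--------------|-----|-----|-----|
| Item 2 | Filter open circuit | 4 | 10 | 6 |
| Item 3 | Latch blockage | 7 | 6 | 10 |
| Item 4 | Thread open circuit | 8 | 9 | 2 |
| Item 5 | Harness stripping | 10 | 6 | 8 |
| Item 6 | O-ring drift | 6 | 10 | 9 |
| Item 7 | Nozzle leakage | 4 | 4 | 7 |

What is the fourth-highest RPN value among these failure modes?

RPN = Severity × Occurrence × Detection:
  Item 2: 4 × 6 × 10 = 240
  Item 3: 7 × 10 × 6 = 420
  Item 4: 8 × 2 × 9 = 144
  Item 5: 10 × 8 × 6 = 480
  Item 6: 6 × 9 × 10 = 540
  Item 7: 4 × 7 × 4 = 112
Sorted descending: 540, 480, 420, 240, 144, 112.
The fourth-highest RPN is 240 (Item 2).

240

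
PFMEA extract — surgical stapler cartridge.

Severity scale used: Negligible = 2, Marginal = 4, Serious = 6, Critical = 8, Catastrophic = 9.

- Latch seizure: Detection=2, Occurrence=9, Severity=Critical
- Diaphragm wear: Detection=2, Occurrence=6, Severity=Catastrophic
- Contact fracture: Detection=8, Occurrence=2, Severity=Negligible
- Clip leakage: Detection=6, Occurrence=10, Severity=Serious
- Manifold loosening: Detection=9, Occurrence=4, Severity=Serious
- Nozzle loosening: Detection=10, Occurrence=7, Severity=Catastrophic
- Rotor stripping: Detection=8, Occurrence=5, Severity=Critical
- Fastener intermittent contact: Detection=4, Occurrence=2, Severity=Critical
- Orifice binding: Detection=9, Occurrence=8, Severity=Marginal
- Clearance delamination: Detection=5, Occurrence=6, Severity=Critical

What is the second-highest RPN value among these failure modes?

RPN = Severity × Occurrence × Detection:
  Latch seizure: 8 × 9 × 2 = 144
  Diaphragm wear: 9 × 6 × 2 = 108
  Contact fracture: 2 × 2 × 8 = 32
  Clip leakage: 6 × 10 × 6 = 360
  Manifold loosening: 6 × 4 × 9 = 216
  Nozzle loosening: 9 × 7 × 10 = 630
  Rotor stripping: 8 × 5 × 8 = 320
  Fastener intermittent contact: 8 × 2 × 4 = 64
  Orifice binding: 4 × 8 × 9 = 288
  Clearance delamination: 8 × 6 × 5 = 240
Sorted descending: 630, 360, 320, 288, 240, 216, 144, 108, 64, 32.
The second-highest RPN is 360 (Clip leakage).

360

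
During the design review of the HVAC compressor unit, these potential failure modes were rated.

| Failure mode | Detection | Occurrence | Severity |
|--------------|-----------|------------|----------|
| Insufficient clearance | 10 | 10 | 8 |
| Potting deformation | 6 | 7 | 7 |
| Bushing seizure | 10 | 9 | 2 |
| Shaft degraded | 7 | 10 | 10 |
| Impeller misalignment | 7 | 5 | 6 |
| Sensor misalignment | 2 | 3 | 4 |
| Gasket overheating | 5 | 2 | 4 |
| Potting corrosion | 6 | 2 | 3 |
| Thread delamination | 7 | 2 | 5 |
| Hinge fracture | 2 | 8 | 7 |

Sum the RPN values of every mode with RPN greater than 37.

2406

RPN = Severity × Occurrence × Detection:
  Insufficient clearance: 8 × 10 × 10 = 800
  Potting deformation: 7 × 7 × 6 = 294
  Bushing seizure: 2 × 9 × 10 = 180
  Shaft degraded: 10 × 10 × 7 = 700
  Impeller misalignment: 6 × 5 × 7 = 210
  Sensor misalignment: 4 × 3 × 2 = 24
  Gasket overheating: 4 × 2 × 5 = 40
  Potting corrosion: 3 × 2 × 6 = 36
  Thread delamination: 5 × 2 × 7 = 70
  Hinge fracture: 7 × 8 × 2 = 112
RPN > 37: Insufficient clearance (800), Potting deformation (294), Bushing seizure (180), Shaft degraded (700), Impeller misalignment (210), Gasket overheating (40), Thread delamination (70), Hinge fracture (112).
Sum: 800 + 294 + 180 + 700 + 210 + 40 + 70 + 112 = 2406.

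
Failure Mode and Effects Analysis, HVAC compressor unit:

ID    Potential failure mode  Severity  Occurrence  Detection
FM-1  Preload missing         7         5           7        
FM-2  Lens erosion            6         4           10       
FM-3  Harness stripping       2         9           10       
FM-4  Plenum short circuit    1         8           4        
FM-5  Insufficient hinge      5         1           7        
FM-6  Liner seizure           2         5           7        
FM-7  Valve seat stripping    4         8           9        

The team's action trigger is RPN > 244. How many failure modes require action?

RPN = Severity × Occurrence × Detection:
  FM-1: 7 × 5 × 7 = 245
  FM-2: 6 × 4 × 10 = 240
  FM-3: 2 × 9 × 10 = 180
  FM-4: 1 × 8 × 4 = 32
  FM-5: 5 × 1 × 7 = 35
  FM-6: 2 × 5 × 7 = 70
  FM-7: 4 × 8 × 9 = 288
Modes with RPN > 244: FM-1 (245), FM-7 (288) → 2.

2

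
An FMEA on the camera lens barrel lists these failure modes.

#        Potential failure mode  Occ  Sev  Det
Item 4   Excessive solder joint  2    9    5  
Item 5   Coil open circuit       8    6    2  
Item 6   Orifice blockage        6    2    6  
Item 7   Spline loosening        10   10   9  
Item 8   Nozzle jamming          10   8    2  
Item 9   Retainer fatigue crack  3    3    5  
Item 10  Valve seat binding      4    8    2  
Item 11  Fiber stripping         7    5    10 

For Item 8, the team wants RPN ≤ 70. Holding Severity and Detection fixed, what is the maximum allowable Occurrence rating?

4

Item 8: S=8, O=10, D=2 → current RPN = 160.
Fixed product = 16. Need 16 × O ≤ 70, so O ≤ 70/16 = 4.38.
Maximum integer Occurrence rating = 4 (gives RPN 64; O=5 would give 80 > 70).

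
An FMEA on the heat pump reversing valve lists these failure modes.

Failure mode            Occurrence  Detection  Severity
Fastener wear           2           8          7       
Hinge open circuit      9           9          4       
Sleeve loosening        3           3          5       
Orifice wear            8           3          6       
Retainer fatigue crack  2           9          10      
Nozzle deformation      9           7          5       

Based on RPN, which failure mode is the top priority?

Hinge open circuit

RPN = Severity × Occurrence × Detection:
  Fastener wear: 7 × 2 × 8 = 112
  Hinge open circuit: 4 × 9 × 9 = 324
  Sleeve loosening: 5 × 3 × 3 = 45
  Orifice wear: 6 × 8 × 3 = 144
  Retainer fatigue crack: 10 × 2 × 9 = 180
  Nozzle deformation: 5 × 9 × 7 = 315
Highest RPN is 324 → Hinge open circuit.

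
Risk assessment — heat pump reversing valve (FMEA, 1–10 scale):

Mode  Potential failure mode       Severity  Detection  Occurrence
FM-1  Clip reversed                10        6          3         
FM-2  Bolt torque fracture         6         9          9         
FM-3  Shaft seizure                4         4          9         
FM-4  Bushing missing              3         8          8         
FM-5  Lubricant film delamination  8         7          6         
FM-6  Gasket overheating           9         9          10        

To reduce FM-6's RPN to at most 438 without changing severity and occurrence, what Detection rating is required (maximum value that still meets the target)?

4

FM-6: S=9, O=10, D=9 → current RPN = 810.
Fixed product = 90. Need 90 × D ≤ 438, so D ≤ 438/90 = 4.87.
Maximum integer Detection rating = 4 (gives RPN 360; D=5 would give 450 > 438).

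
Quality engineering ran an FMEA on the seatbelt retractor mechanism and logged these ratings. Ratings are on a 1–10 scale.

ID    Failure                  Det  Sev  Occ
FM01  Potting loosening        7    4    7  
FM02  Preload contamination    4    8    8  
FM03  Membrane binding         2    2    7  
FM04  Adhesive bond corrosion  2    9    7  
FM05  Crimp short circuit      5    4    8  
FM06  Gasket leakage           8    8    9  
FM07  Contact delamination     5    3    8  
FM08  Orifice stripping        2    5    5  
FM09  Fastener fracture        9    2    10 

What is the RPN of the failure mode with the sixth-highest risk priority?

RPN = Severity × Occurrence × Detection:
  FM01: 4 × 7 × 7 = 196
  FM02: 8 × 8 × 4 = 256
  FM03: 2 × 7 × 2 = 28
  FM04: 9 × 7 × 2 = 126
  FM05: 4 × 8 × 5 = 160
  FM06: 8 × 9 × 8 = 576
  FM07: 3 × 8 × 5 = 120
  FM08: 5 × 5 × 2 = 50
  FM09: 2 × 10 × 9 = 180
Sorted descending: 576, 256, 196, 180, 160, 126, 120, 50, 28.
The sixth-highest RPN is 126 (FM04).

126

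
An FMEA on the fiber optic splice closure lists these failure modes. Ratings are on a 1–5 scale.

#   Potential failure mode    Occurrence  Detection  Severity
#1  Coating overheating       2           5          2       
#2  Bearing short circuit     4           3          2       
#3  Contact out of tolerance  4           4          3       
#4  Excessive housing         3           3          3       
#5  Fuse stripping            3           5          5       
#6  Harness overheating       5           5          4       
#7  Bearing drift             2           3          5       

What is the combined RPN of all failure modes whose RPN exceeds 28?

253

RPN = Severity × Occurrence × Detection:
  #1: 2 × 2 × 5 = 20
  #2: 2 × 4 × 3 = 24
  #3: 3 × 4 × 4 = 48
  #4: 3 × 3 × 3 = 27
  #5: 5 × 3 × 5 = 75
  #6: 4 × 5 × 5 = 100
  #7: 5 × 2 × 3 = 30
RPN > 28: #3 (48), #5 (75), #6 (100), #7 (30).
Sum: 48 + 75 + 100 + 30 = 253.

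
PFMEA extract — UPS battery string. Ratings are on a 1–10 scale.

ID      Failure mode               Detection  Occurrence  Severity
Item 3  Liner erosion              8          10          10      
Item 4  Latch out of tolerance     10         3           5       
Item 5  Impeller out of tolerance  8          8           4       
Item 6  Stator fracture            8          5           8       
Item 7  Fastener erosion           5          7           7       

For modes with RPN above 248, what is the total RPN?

RPN = Severity × Occurrence × Detection:
  Item 3: 10 × 10 × 8 = 800
  Item 4: 5 × 3 × 10 = 150
  Item 5: 4 × 8 × 8 = 256
  Item 6: 8 × 5 × 8 = 320
  Item 7: 7 × 7 × 5 = 245
RPN > 248: Item 3 (800), Item 5 (256), Item 6 (320).
Sum: 800 + 256 + 320 = 1376.

1376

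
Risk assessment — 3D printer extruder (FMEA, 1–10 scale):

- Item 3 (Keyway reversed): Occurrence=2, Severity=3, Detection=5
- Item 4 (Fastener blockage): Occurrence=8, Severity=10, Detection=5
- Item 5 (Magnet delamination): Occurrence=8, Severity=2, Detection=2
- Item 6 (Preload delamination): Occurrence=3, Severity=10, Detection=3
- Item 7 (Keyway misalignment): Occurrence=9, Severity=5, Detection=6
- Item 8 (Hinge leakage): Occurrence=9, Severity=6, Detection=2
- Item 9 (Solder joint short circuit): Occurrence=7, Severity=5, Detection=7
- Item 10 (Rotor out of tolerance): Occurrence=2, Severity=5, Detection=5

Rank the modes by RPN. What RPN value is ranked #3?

RPN = Severity × Occurrence × Detection:
  Item 3: 3 × 2 × 5 = 30
  Item 4: 10 × 8 × 5 = 400
  Item 5: 2 × 8 × 2 = 32
  Item 6: 10 × 3 × 3 = 90
  Item 7: 5 × 9 × 6 = 270
  Item 8: 6 × 9 × 2 = 108
  Item 9: 5 × 7 × 7 = 245
  Item 10: 5 × 2 × 5 = 50
Sorted descending: 400, 270, 245, 108, 90, 50, 32, 30.
The third-highest RPN is 245 (Item 9).

245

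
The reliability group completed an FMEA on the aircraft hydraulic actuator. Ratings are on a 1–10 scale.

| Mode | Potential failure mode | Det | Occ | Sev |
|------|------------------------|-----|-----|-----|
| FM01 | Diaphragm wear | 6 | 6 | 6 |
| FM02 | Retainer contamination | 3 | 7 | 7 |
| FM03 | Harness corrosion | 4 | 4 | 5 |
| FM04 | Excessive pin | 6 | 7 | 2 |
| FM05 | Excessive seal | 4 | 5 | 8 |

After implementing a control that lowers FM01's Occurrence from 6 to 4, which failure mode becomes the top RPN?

RPN = Severity × Occurrence × Detection:
  FM01: 6 × 6 × 6 = 216
  FM02: 7 × 7 × 3 = 147
  FM03: 5 × 4 × 4 = 80
  FM04: 2 × 7 × 6 = 84
  FM05: 8 × 5 × 4 = 160
After action: FM01 → 6 × 4 × 6 = 144.
Revised RPNs: FM05=160, FM02=147, FM01=144, FM04=84, FM03=80.
Highest is now FM05 (160).

FM05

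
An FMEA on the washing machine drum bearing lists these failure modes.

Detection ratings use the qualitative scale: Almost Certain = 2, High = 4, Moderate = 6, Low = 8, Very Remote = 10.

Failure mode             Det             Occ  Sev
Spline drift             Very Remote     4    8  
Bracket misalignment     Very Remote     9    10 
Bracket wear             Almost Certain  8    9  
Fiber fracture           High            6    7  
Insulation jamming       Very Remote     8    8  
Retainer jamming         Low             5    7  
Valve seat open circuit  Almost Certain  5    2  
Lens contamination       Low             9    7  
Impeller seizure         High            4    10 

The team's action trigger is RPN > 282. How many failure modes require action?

4

RPN = Severity × Occurrence × Detection:
  Spline drift: 8 × 4 × 10 = 320
  Bracket misalignment: 10 × 9 × 10 = 900
  Bracket wear: 9 × 8 × 2 = 144
  Fiber fracture: 7 × 6 × 4 = 168
  Insulation jamming: 8 × 8 × 10 = 640
  Retainer jamming: 7 × 5 × 8 = 280
  Valve seat open circuit: 2 × 5 × 2 = 20
  Lens contamination: 7 × 9 × 8 = 504
  Impeller seizure: 10 × 4 × 4 = 160
Modes with RPN > 282: Spline drift (320), Bracket misalignment (900), Insulation jamming (640), Lens contamination (504) → 4.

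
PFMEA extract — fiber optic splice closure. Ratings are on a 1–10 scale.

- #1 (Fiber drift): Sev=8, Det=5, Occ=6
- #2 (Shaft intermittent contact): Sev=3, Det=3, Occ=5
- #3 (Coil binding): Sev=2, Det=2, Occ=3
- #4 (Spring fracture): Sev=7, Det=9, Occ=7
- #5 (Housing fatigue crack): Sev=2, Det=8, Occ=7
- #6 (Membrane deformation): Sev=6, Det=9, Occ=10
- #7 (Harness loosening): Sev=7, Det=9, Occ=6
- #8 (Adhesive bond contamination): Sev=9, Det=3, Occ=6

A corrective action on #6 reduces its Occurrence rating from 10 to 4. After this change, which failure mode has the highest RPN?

RPN = Severity × Occurrence × Detection:
  #1: 8 × 6 × 5 = 240
  #2: 3 × 5 × 3 = 45
  #3: 2 × 3 × 2 = 12
  #4: 7 × 7 × 9 = 441
  #5: 2 × 7 × 8 = 112
  #6: 6 × 10 × 9 = 540
  #7: 7 × 6 × 9 = 378
  #8: 9 × 6 × 3 = 162
After action: #6 → 6 × 4 × 9 = 216.
Revised RPNs: #4=441, #7=378, #1=240, #6=216, #8=162, #5=112, #2=45, #3=12.
Highest is now #4 (441).

#4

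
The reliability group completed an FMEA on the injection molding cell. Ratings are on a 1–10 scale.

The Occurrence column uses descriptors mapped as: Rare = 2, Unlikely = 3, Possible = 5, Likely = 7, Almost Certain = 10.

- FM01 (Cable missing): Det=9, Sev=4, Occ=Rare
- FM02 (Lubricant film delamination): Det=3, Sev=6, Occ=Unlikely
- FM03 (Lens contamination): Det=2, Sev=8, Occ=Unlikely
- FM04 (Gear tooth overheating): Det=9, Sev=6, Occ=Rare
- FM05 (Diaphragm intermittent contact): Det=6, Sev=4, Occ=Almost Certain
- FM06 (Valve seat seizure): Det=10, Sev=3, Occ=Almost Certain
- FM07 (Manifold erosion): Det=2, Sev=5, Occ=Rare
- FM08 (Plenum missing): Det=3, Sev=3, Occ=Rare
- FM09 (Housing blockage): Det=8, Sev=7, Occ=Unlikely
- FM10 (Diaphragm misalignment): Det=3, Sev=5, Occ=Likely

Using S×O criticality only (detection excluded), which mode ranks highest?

FM05

Criticality = Severity × Occurrence:
  FM01: 4 × 2 = 8
  FM02: 6 × 3 = 18
  FM03: 8 × 3 = 24
  FM04: 6 × 2 = 12
  FM05: 4 × 10 = 40
  FM06: 3 × 10 = 30
  FM07: 5 × 2 = 10
  FM08: 3 × 2 = 6
  FM09: 7 × 3 = 21
  FM10: 5 × 7 = 35
Highest criticality is 40 → FM05.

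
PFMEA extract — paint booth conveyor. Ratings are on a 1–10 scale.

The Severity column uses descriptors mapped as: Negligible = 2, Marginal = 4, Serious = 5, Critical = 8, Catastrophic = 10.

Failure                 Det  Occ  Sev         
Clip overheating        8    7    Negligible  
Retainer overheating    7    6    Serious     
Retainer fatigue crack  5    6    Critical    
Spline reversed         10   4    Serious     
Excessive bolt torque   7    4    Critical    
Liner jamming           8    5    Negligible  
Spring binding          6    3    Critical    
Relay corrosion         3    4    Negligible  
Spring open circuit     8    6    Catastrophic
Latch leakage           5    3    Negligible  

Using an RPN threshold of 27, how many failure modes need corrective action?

RPN = Severity × Occurrence × Detection:
  Clip overheating: 2 × 7 × 8 = 112
  Retainer overheating: 5 × 6 × 7 = 210
  Retainer fatigue crack: 8 × 6 × 5 = 240
  Spline reversed: 5 × 4 × 10 = 200
  Excessive bolt torque: 8 × 4 × 7 = 224
  Liner jamming: 2 × 5 × 8 = 80
  Spring binding: 8 × 3 × 6 = 144
  Relay corrosion: 2 × 4 × 3 = 24
  Spring open circuit: 10 × 6 × 8 = 480
  Latch leakage: 2 × 3 × 5 = 30
Modes with RPN ≥ 27: Clip overheating (112), Retainer overheating (210), Retainer fatigue crack (240), Spline reversed (200), Excessive bolt torque (224), Liner jamming (80), Spring binding (144), Spring open circuit (480), Latch leakage (30) → 9.

9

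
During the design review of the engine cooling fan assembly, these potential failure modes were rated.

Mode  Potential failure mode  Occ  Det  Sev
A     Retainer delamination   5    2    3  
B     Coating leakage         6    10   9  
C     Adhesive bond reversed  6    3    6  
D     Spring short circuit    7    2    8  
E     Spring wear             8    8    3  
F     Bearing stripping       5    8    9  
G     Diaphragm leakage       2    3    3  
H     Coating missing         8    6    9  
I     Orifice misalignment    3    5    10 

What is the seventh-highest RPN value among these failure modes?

108

RPN = Severity × Occurrence × Detection:
  A: 3 × 5 × 2 = 30
  B: 9 × 6 × 10 = 540
  C: 6 × 6 × 3 = 108
  D: 8 × 7 × 2 = 112
  E: 3 × 8 × 8 = 192
  F: 9 × 5 × 8 = 360
  G: 3 × 2 × 3 = 18
  H: 9 × 8 × 6 = 432
  I: 10 × 3 × 5 = 150
Sorted descending: 540, 432, 360, 192, 150, 112, 108, 30, 18.
The seventh-highest RPN is 108 (C).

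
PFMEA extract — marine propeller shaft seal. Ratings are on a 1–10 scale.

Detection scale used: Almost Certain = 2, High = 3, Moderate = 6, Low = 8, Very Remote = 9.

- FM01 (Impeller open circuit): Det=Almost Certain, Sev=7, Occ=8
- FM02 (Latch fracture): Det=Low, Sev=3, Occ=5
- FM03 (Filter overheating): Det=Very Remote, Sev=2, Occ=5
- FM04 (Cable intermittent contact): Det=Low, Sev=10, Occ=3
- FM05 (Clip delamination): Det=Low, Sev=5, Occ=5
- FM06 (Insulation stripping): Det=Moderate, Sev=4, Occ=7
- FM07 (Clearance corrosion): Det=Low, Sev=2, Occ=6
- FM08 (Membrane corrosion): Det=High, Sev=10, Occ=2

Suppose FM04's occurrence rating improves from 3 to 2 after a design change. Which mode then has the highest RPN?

RPN = Severity × Occurrence × Detection:
  FM01: 7 × 8 × 2 = 112
  FM02: 3 × 5 × 8 = 120
  FM03: 2 × 5 × 9 = 90
  FM04: 10 × 3 × 8 = 240
  FM05: 5 × 5 × 8 = 200
  FM06: 4 × 7 × 6 = 168
  FM07: 2 × 6 × 8 = 96
  FM08: 10 × 2 × 3 = 60
After action: FM04 → 10 × 2 × 8 = 160.
Revised RPNs: FM05=200, FM06=168, FM04=160, FM02=120, FM01=112, FM07=96, FM03=90, FM08=60.
Highest is now FM05 (200).

FM05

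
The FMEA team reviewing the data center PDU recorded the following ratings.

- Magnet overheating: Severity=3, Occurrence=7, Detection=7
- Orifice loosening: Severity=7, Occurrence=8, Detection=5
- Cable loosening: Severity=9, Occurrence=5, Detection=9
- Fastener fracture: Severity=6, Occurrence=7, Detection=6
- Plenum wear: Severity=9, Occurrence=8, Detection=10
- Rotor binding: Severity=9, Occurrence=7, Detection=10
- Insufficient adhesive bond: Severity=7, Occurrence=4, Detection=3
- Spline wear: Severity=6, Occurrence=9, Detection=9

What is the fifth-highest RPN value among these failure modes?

280

RPN = Severity × Occurrence × Detection:
  Magnet overheating: 3 × 7 × 7 = 147
  Orifice loosening: 7 × 8 × 5 = 280
  Cable loosening: 9 × 5 × 9 = 405
  Fastener fracture: 6 × 7 × 6 = 252
  Plenum wear: 9 × 8 × 10 = 720
  Rotor binding: 9 × 7 × 10 = 630
  Insufficient adhesive bond: 7 × 4 × 3 = 84
  Spline wear: 6 × 9 × 9 = 486
Sorted descending: 720, 630, 486, 405, 280, 252, 147, 84.
The fifth-highest RPN is 280 (Orifice loosening).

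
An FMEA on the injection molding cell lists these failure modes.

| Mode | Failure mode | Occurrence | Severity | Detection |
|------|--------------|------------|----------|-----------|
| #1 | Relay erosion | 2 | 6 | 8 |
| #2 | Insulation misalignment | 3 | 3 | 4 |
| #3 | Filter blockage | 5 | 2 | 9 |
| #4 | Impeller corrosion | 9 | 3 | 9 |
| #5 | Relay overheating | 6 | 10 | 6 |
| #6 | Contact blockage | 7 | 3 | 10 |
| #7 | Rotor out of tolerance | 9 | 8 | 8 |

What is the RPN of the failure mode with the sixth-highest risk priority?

90

RPN = Severity × Occurrence × Detection:
  #1: 6 × 2 × 8 = 96
  #2: 3 × 3 × 4 = 36
  #3: 2 × 5 × 9 = 90
  #4: 3 × 9 × 9 = 243
  #5: 10 × 6 × 6 = 360
  #6: 3 × 7 × 10 = 210
  #7: 8 × 9 × 8 = 576
Sorted descending: 576, 360, 243, 210, 96, 90, 36.
The sixth-highest RPN is 90 (#3).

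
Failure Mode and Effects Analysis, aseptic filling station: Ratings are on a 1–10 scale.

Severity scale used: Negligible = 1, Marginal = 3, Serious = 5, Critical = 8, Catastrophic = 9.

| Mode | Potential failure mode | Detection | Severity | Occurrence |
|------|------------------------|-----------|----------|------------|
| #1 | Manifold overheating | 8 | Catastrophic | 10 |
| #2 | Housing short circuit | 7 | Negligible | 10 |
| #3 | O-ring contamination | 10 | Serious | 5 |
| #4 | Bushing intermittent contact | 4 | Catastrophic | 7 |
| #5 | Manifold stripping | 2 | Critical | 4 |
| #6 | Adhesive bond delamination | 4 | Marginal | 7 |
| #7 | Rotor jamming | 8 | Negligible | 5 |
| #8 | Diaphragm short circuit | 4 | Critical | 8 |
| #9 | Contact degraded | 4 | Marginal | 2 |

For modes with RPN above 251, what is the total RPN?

1228

RPN = Severity × Occurrence × Detection:
  #1: 9 × 10 × 8 = 720
  #2: 1 × 10 × 7 = 70
  #3: 5 × 5 × 10 = 250
  #4: 9 × 7 × 4 = 252
  #5: 8 × 4 × 2 = 64
  #6: 3 × 7 × 4 = 84
  #7: 1 × 5 × 8 = 40
  #8: 8 × 8 × 4 = 256
  #9: 3 × 2 × 4 = 24
RPN > 251: #1 (720), #4 (252), #8 (256).
Sum: 720 + 252 + 256 = 1228.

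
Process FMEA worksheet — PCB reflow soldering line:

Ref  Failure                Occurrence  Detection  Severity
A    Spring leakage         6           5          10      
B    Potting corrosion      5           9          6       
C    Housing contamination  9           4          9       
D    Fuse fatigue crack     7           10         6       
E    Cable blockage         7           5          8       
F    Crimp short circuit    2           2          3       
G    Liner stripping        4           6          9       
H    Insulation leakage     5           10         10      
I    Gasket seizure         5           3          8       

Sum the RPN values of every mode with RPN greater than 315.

1244

RPN = Severity × Occurrence × Detection:
  A: 10 × 6 × 5 = 300
  B: 6 × 5 × 9 = 270
  C: 9 × 9 × 4 = 324
  D: 6 × 7 × 10 = 420
  E: 8 × 7 × 5 = 280
  F: 3 × 2 × 2 = 12
  G: 9 × 4 × 6 = 216
  H: 10 × 5 × 10 = 500
  I: 8 × 5 × 3 = 120
RPN > 315: C (324), D (420), H (500).
Sum: 324 + 420 + 500 = 1244.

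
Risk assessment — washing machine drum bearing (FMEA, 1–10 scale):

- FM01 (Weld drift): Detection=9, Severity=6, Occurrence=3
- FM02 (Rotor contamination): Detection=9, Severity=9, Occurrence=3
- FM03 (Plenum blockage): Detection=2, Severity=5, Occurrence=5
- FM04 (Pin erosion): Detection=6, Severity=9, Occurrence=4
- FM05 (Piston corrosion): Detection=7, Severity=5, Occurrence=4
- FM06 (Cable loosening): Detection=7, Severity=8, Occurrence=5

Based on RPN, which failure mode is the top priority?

RPN = Severity × Occurrence × Detection:
  FM01: 6 × 3 × 9 = 162
  FM02: 9 × 3 × 9 = 243
  FM03: 5 × 5 × 2 = 50
  FM04: 9 × 4 × 6 = 216
  FM05: 5 × 4 × 7 = 140
  FM06: 8 × 5 × 7 = 280
Highest RPN is 280 → FM06.

FM06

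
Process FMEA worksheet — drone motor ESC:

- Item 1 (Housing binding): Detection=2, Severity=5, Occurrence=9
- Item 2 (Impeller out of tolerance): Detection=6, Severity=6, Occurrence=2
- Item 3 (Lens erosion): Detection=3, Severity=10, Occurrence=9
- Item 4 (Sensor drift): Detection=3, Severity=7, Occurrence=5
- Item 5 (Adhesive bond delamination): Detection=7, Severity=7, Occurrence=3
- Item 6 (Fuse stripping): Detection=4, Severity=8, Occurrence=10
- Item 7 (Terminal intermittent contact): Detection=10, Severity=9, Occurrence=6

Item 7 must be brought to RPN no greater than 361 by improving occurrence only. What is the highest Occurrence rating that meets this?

4

Item 7: S=9, O=6, D=10 → current RPN = 540.
Fixed product = 90. Need 90 × O ≤ 361, so O ≤ 361/90 = 4.01.
Maximum integer Occurrence rating = 4 (gives RPN 360; O=5 would give 450 > 361).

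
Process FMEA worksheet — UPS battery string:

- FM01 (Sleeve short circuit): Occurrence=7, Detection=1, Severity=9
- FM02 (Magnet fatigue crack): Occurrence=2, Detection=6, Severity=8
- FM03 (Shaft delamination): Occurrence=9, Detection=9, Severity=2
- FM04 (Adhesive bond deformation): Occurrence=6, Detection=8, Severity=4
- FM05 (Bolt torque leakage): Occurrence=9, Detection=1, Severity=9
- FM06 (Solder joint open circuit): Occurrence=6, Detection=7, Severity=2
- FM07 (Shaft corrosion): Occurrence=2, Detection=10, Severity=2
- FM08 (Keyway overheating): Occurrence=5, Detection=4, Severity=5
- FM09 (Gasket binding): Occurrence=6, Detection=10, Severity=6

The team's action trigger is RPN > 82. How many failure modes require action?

RPN = Severity × Occurrence × Detection:
  FM01: 9 × 7 × 1 = 63
  FM02: 8 × 2 × 6 = 96
  FM03: 2 × 9 × 9 = 162
  FM04: 4 × 6 × 8 = 192
  FM05: 9 × 9 × 1 = 81
  FM06: 2 × 6 × 7 = 84
  FM07: 2 × 2 × 10 = 40
  FM08: 5 × 5 × 4 = 100
  FM09: 6 × 6 × 10 = 360
Modes with RPN > 82: FM02 (96), FM03 (162), FM04 (192), FM06 (84), FM08 (100), FM09 (360) → 6.

6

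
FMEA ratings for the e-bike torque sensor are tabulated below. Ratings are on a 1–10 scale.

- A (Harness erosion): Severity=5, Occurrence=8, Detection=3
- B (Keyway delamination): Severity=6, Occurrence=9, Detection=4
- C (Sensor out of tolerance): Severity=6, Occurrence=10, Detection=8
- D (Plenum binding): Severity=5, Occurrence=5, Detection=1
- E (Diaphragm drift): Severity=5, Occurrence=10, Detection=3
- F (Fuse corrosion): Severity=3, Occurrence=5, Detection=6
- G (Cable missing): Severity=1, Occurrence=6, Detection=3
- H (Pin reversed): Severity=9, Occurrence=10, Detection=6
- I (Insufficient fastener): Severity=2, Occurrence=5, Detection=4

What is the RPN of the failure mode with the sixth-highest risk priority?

RPN = Severity × Occurrence × Detection:
  A: 5 × 8 × 3 = 120
  B: 6 × 9 × 4 = 216
  C: 6 × 10 × 8 = 480
  D: 5 × 5 × 1 = 25
  E: 5 × 10 × 3 = 150
  F: 3 × 5 × 6 = 90
  G: 1 × 6 × 3 = 18
  H: 9 × 10 × 6 = 540
  I: 2 × 5 × 4 = 40
Sorted descending: 540, 480, 216, 150, 120, 90, 40, 25, 18.
The sixth-highest RPN is 90 (F).

90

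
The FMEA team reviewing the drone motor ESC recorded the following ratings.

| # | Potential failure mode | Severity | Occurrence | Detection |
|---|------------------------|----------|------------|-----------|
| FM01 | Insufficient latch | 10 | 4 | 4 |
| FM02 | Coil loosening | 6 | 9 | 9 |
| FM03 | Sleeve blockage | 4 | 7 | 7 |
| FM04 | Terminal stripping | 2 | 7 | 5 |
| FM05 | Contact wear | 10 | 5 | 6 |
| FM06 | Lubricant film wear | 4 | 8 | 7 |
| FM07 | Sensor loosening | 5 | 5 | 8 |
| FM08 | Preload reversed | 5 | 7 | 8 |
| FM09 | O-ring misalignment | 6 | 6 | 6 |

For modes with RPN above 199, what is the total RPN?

1706

RPN = Severity × Occurrence × Detection:
  FM01: 10 × 4 × 4 = 160
  FM02: 6 × 9 × 9 = 486
  FM03: 4 × 7 × 7 = 196
  FM04: 2 × 7 × 5 = 70
  FM05: 10 × 5 × 6 = 300
  FM06: 4 × 8 × 7 = 224
  FM07: 5 × 5 × 8 = 200
  FM08: 5 × 7 × 8 = 280
  FM09: 6 × 6 × 6 = 216
RPN > 199: FM02 (486), FM05 (300), FM06 (224), FM07 (200), FM08 (280), FM09 (216).
Sum: 486 + 300 + 224 + 200 + 280 + 216 = 1706.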